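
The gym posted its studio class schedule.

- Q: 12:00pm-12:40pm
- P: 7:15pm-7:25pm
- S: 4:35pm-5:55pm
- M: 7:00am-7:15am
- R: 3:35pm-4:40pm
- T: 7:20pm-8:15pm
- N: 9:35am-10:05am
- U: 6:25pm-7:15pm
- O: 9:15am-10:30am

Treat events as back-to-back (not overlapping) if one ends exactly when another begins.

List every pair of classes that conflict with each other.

N & O, P & T, R & S

Sorted by start: M, O, N, Q, R, S, U, P, T.
O starts after M ends; M is clear from here.
N starts before O ends → O and N overlap.
Q starts after O ends; O is clear from here.
Q starts after N ends; N is clear from here.
R starts after Q ends; Q is clear from here.
S starts before R ends → R and S overlap.
U starts after R ends; R is clear from here.
U starts after S ends; S is clear from here.
P starts exactly when U ends (back-to-back, no overlap); U is clear from here.
T starts before P ends → P and T overlap.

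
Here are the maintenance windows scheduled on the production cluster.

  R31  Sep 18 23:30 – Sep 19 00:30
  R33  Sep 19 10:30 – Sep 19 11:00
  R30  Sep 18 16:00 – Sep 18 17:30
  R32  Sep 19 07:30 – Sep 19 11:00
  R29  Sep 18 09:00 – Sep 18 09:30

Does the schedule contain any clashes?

Two intervals overlap when each starts before the other ends.
Sorted by start: R29, R30, R31, R32, R33.
R30 starts after R29 ends — done with R29.
R31 starts after R30 ends — done with R30.
R32 starts after R31 ends — done with R31.
R33 starts before R32 ends → R32 and R33 overlap.
That's a conflict, so the schedule is not conflict-free.

Yes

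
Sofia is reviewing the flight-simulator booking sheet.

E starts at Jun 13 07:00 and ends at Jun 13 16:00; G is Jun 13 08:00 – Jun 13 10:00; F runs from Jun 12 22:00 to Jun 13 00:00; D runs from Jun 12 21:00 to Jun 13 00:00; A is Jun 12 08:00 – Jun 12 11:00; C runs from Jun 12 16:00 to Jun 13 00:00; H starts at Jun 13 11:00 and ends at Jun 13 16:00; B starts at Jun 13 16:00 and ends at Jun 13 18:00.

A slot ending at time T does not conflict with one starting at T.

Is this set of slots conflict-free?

No

Sorted by start: A, C, D, F, E, G, H, B.
C starts after A ends — done with A.
D starts before C ends → C and D overlap.
That's a conflict, so the schedule is not conflict-free.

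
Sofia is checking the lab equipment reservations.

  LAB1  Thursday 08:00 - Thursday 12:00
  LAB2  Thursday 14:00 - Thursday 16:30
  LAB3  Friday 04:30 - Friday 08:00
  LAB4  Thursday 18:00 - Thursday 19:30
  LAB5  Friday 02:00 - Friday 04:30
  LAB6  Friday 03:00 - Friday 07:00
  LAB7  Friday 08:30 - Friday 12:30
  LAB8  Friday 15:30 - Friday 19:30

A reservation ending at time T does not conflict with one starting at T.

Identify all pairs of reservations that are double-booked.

LAB3 & LAB6, LAB5 & LAB6

Sorted by start: LAB1, LAB2, LAB4, LAB5, LAB6, LAB3, LAB7, LAB8.
LAB2 starts after LAB1 ends, so nothing later overlaps LAB1 either.
LAB4 starts after LAB2 ends, so nothing later overlaps LAB2 either.
LAB5 starts after LAB4 ends, so nothing later overlaps LAB4 either.
LAB6 starts before LAB5 ends → LAB5 and LAB6 overlap.
LAB3 starts exactly when LAB5 ends (back-to-back, no overlap), so nothing later overlaps LAB5 either.
LAB3 starts before LAB6 ends → LAB6 and LAB3 overlap.
LAB7 starts after LAB6 ends, so nothing later overlaps LAB6 either.
LAB7 starts after LAB3 ends, so nothing later overlaps LAB3 either.
LAB8 starts after LAB7 ends.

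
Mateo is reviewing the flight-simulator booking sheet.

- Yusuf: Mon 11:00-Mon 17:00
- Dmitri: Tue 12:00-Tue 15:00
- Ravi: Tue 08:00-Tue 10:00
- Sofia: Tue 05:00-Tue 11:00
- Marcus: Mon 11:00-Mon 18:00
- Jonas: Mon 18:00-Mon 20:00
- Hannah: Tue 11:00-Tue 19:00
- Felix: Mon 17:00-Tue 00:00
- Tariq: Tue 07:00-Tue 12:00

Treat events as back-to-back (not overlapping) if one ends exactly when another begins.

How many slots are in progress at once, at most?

3

Sweep the timeline, counting +1 at each start and −1 at each end (ends before starts at a tie):
Mon 11:00 start Marcus → 1
Mon 11:00 start Yusuf → 2
Mon 17:00 end Yusuf → 1
Mon 17:00 start Felix → 2
Mon 18:00 end Marcus → 1
Mon 18:00 start Jonas → 2
Mon 20:00 end Jonas → 1
Tue 00:00 end Felix → 0
Tue 05:00 start Sofia → 1
Tue 07:00 start Tariq → 2
Tue 08:00 start Ravi → 3
Tue 10:00 end Ravi → 2
Tue 11:00 end Sofia → 1
Tue 11:00 start Hannah → 2
Tue 12:00 end Tariq → 1
Tue 12:00 start Dmitri → 2
Tue 15:00 end Dmitri → 1
Tue 19:00 end Hannah → 0
Peak is 3, at Tue 08:00 (Ravi, Sofia, Tariq).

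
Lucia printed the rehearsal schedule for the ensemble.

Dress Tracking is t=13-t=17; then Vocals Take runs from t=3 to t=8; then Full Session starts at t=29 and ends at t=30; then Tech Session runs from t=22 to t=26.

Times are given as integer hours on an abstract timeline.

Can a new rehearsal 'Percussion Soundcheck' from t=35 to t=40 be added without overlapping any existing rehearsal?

Vocals Take: ends t=8 at or before Percussion Soundcheck starts t=35 → clear.
Dress Tracking: ends t=17 at or before Percussion Soundcheck starts t=35 → clear.
Tech Session: ends t=26 at or before Percussion Soundcheck starts t=35 → clear.
Full Session: ends t=30 at or before Percussion Soundcheck starts t=35 → clear.

Yes — the slot is free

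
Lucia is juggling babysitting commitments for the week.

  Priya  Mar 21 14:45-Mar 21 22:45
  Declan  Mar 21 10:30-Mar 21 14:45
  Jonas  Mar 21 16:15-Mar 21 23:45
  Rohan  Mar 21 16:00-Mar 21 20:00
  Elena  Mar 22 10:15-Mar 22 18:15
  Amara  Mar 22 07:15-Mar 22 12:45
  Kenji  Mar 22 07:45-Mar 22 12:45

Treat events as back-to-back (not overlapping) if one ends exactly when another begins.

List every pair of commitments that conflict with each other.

Amara & Elena, Amara & Kenji, Elena & Kenji, Jonas & Priya, Jonas & Rohan, Priya & Rohan

Check each pair: they overlap iff neither finishes before the other starts.
Sorted by start: Declan, Priya, Rohan, Jonas, Amara, Kenji, Elena.
Priya starts exactly when Declan ends (back-to-back, no overlap) — done with Declan.
Rohan starts before Priya ends → Priya and Rohan overlap.
Jonas starts before Priya ends → Priya and Jonas overlap.
Amara starts after Priya ends — done with Priya.
Jonas starts before Rohan ends → Rohan and Jonas overlap.
Amara starts after Rohan ends — done with Rohan.
Amara starts after Jonas ends — done with Jonas.
Kenji starts before Amara ends → Amara and Kenji overlap.
Elena starts before Amara ends → Amara and Elena overlap.
Elena starts before Kenji ends → Kenji and Elena overlap.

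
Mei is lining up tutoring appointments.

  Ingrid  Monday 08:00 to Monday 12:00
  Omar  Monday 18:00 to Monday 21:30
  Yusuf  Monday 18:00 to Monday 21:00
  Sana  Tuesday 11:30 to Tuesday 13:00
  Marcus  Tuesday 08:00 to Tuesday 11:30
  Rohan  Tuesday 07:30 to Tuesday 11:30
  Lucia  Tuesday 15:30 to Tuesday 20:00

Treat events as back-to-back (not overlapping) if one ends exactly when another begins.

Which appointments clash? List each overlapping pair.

Sorted by start: Ingrid, Omar, Yusuf, Rohan, Marcus, Sana, Lucia.
Omar starts after Ingrid ends — done with Ingrid.
Yusuf starts before Omar ends → Omar and Yusuf overlap.
Rohan starts after Omar ends — done with Omar.
Rohan starts after Yusuf ends — done with Yusuf.
Marcus starts before Rohan ends → Rohan and Marcus overlap.
Sana starts exactly when Rohan ends (back-to-back, no overlap) — done with Rohan.
Sana starts exactly when Marcus ends (back-to-back, no overlap) — done with Marcus.
Lucia starts after Sana ends.

Marcus & Rohan, Omar & Yusuf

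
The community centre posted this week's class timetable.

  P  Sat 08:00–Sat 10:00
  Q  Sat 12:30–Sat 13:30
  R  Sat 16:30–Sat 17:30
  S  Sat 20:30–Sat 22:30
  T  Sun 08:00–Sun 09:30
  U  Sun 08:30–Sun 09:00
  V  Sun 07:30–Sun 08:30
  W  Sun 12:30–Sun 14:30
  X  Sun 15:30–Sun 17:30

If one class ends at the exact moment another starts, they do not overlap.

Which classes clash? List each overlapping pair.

T & U, T & V

Two intervals overlap when each starts before the other ends.
Sorted by start: P, Q, R, S, V, T, U, W, X.
Q starts after P ends, so nothing later overlaps P either.
R starts after Q ends, so nothing later overlaps Q either.
S starts after R ends, so nothing later overlaps R either.
V starts after S ends, so nothing later overlaps S either.
T starts before V ends → V and T overlap.
U starts exactly when V ends (back-to-back, no overlap), so nothing later overlaps V either.
U starts before T ends → T and U overlap.
W starts after T ends, so nothing later overlaps T either.
W starts after U ends, so nothing later overlaps U either.
X starts after W ends.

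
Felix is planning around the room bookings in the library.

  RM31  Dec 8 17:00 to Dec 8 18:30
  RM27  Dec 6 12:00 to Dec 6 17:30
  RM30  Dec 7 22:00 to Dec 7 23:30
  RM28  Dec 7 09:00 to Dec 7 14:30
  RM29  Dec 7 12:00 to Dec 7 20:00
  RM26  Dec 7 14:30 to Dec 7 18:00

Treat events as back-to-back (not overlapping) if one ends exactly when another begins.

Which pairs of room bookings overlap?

Two intervals overlap when each starts before the other ends.
Sorted by start: RM27, RM28, RM29, RM26, RM30, RM31.
RM28 starts after RM27 ends, so RM27 has no further overlaps.
RM29 starts before RM28 ends → RM28 and RM29 overlap.
RM26 starts exactly when RM28 ends (back-to-back, no overlap), so RM28 has no further overlaps.
RM26 starts before RM29 ends → RM29 and RM26 overlap.
RM30 starts after RM29 ends, so RM29 has no further overlaps.
RM30 starts after RM26 ends, so RM26 has no further overlaps.
RM31 starts after RM30 ends.

RM26 & RM29, RM28 & RM29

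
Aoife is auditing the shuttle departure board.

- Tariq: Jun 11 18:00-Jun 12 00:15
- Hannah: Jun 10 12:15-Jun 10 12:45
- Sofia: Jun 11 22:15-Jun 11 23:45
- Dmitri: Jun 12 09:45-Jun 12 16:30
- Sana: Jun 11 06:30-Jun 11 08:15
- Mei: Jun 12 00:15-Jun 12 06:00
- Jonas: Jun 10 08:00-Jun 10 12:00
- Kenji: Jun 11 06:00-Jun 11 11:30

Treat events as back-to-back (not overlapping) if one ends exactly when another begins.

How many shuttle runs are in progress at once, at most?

2

Sort all start/end points and keep a running count:
Jun 10 08:00 start Jonas → 1
Jun 10 12:00 end Jonas → 0
Jun 10 12:15 start Hannah → 1
Jun 10 12:45 end Hannah → 0
Jun 11 06:00 start Kenji → 1
Jun 11 06:30 start Sana → 2
Jun 11 08:15 end Sana → 1
Jun 11 11:30 end Kenji → 0
Jun 11 18:00 start Tariq → 1
Jun 11 22:15 start Sofia → 2
Jun 11 23:45 end Sofia → 1
Jun 12 00:15 end Tariq → 0
Jun 12 00:15 start Mei → 1
Jun 12 06:00 end Mei → 0
Jun 12 09:45 start Dmitri → 1
Jun 12 16:30 end Dmitri → 0
Peak is 2, at Jun 11 06:30 (Kenji, Sana).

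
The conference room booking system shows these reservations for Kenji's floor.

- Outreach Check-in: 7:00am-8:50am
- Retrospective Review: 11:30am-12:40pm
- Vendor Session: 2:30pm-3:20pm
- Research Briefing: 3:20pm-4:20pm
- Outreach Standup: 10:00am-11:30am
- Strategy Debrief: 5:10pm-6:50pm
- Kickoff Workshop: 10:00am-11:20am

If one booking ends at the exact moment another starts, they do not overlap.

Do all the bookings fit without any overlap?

Two intervals overlap when each starts before the other ends.
Sorted by start: Outreach Check-in, Outreach Standup, Kickoff Workshop, Retrospective Review, Vendor Session, Research Briefing, Strategy Debrief.
Outreach Standup starts after Outreach Check-in ends — done with Outreach Check-in.
Kickoff Workshop starts before Outreach Standup ends → Outreach Standup and Kickoff Workshop overlap.
That's a conflict, so the schedule is not conflict-free.

No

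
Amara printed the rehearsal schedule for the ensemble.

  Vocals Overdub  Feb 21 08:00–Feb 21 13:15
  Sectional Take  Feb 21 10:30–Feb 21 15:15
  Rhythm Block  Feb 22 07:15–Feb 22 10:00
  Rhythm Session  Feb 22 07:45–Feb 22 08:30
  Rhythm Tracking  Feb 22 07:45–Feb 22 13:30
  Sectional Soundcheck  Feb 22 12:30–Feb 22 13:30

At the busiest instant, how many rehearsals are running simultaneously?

3

Walk through starts and ends in time order (an end at T is processed before a start at T):
Feb 21 08:00 start Vocals Overdub → 1
Feb 21 10:30 start Sectional Take → 2
Feb 21 13:15 end Vocals Overdub → 1
Feb 21 15:15 end Sectional Take → 0
Feb 22 07:15 start Rhythm Block → 1
Feb 22 07:45 start Rhythm Session → 2
Feb 22 07:45 start Rhythm Tracking → 3
Feb 22 08:30 end Rhythm Session → 2
Feb 22 10:00 end Rhythm Block → 1
Feb 22 12:30 start Sectional Soundcheck → 2
Feb 22 13:30 end Rhythm Tracking → 1
Feb 22 13:30 end Sectional Soundcheck → 0
Peak is 3, at Feb 22 07:45 (Rhythm Block, Rhythm Session, Rhythm Tracking).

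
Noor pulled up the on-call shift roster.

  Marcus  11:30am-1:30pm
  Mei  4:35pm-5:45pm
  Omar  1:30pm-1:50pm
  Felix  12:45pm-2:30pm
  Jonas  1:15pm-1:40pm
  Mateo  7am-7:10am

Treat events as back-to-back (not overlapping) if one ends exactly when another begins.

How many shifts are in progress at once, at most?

Walk through starts and ends in time order (an end at T is processed before a start at T):
7am start Mateo → 1
7:10am end Mateo → 0
11:30am start Marcus → 1
12:45pm start Felix → 2
1:15pm start Jonas → 3
1:30pm end Marcus → 2
1:30pm start Omar → 3
1:40pm end Jonas → 2
1:50pm end Omar → 1
2:30pm end Felix → 0
4:35pm start Mei → 1
5:45pm end Mei → 0
Peak is 3, at 1:15pm (Felix, Jonas, Marcus).

3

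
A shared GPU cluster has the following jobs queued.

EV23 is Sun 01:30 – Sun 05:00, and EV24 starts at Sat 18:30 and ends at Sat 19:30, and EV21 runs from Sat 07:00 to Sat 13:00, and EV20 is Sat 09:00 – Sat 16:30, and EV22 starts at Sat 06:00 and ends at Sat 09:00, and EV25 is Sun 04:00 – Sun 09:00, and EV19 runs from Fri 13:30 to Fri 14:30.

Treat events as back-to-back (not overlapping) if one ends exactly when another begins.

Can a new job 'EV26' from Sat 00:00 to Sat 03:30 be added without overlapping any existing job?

Yes — the slot is free

EV19: ends Fri 14:30 at or before EV26 starts Sat 00:00 → clear.
EV22: starts Sat 06:00 at or after EV26 ends Sat 03:30 → clear.
EV21: starts Sat 07:00 at or after EV26 ends Sat 03:30 → clear.
EV20: starts Sat 09:00 at or after EV26 ends Sat 03:30 → clear.
EV24: starts Sat 18:30 at or after EV26 ends Sat 03:30 → clear.
EV23: starts Sun 01:30 at or after EV26 ends Sat 03:30 → clear.
EV25: starts Sun 04:00 at or after EV26 ends Sat 03:30 → clear.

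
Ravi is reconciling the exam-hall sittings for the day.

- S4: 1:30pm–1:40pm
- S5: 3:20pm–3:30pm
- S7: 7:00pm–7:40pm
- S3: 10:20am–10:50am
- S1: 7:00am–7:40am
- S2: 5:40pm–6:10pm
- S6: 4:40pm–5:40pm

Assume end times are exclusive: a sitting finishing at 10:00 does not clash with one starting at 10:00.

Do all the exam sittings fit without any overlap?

Yes

Check each pair: they overlap iff neither finishes before the other starts.
Sorted by start: S1, S3, S4, S5, S6, S2, S7.
S3 starts after S1 ends, so nothing later overlaps S1 either.
S4 starts after S3 ends, so nothing later overlaps S3 either.
S5 starts after S4 ends, so nothing later overlaps S4 either.
S6 starts after S5 ends, so nothing later overlaps S5 either.
S2 starts exactly when S6 ends (back-to-back, no overlap), so nothing later overlaps S6 either.
S7 starts after S2 ends.
Every pair is clear; the schedule has no overlaps.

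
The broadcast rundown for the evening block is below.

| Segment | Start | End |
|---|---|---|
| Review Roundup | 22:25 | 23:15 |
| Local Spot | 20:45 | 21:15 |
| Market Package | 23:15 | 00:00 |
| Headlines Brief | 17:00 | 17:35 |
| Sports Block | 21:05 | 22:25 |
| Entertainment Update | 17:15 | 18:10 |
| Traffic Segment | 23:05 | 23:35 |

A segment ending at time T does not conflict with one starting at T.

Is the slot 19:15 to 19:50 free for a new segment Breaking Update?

Yes — the slot is free

Headlines Brief: ends 17:35 at or before Breaking Update starts 19:15 → clear.
Entertainment Update: ends 18:10 at or before Breaking Update starts 19:15 → clear.
Local Spot: starts 20:45 at or after Breaking Update ends 19:50 → clear.
Sports Block: starts 21:05 at or after Breaking Update ends 19:50 → clear.
Review Roundup: starts 22:25 at or after Breaking Update ends 19:50 → clear.
Traffic Segment: starts 23:05 at or after Breaking Update ends 19:50 → clear.
Market Package: starts 23:15 at or after Breaking Update ends 19:50 → clear.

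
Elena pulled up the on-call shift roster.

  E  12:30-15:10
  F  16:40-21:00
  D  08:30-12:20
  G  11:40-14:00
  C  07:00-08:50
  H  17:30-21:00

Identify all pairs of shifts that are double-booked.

C & D, D & G, E & G, F & H

Sorted by start: C, D, G, E, F, H.
D starts before C ends → C and D overlap.
G starts after C ends, so C has no further overlaps.
G starts before D ends → D and G overlap.
E starts after D ends, so D has no further overlaps.
E starts before G ends → G and E overlap.
F starts after G ends, so G has no further overlaps.
F starts after E ends, so E has no further overlaps.
H starts before F ends → F and H overlap.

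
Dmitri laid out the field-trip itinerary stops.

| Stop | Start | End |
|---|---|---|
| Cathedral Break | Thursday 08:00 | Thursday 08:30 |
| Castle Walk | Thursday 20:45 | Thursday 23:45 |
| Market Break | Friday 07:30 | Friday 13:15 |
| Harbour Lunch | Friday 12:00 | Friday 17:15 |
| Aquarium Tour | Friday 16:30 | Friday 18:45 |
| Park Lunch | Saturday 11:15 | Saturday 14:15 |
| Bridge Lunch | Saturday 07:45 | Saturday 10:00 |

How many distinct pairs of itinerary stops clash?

2

Sorted by start: Cathedral Break, Castle Walk, Market Break, Harbour Lunch, Aquarium Tour, Bridge Lunch, Park Lunch.
Castle Walk starts after Cathedral Break ends, so Cathedral Break has no further overlaps.
Market Break starts after Castle Walk ends, so Castle Walk has no further overlaps.
Harbour Lunch starts before Market Break ends → Market Break and Harbour Lunch overlap.
Aquarium Tour starts after Market Break ends, so Market Break has no further overlaps.
Aquarium Tour starts before Harbour Lunch ends → Harbour Lunch and Aquarium Tour overlap.
Bridge Lunch starts after Harbour Lunch ends, so Harbour Lunch has no further overlaps.
Bridge Lunch starts after Aquarium Tour ends, so Aquarium Tour has no further overlaps.
Park Lunch starts after Bridge Lunch ends.
Overlapping pairs: Aquarium Tour & Harbour Lunch, Harbour Lunch & Market Break — 2 in total.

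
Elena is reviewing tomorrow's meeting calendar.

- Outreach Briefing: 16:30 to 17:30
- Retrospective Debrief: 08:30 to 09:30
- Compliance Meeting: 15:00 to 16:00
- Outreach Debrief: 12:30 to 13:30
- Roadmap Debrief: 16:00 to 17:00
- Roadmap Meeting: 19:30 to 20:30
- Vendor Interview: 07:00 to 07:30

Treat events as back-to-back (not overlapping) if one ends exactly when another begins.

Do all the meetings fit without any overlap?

Two intervals overlap when each starts before the other ends.
Sorted by start: Vendor Interview, Retrospective Debrief, Outreach Debrief, Compliance Meeting, Roadmap Debrief, Outreach Briefing, Roadmap Meeting.
Retrospective Debrief starts after Vendor Interview ends, so Vendor Interview has no further overlaps.
Outreach Debrief starts after Retrospective Debrief ends, so Retrospective Debrief has no further overlaps.
Compliance Meeting starts after Outreach Debrief ends, so Outreach Debrief has no further overlaps.
Roadmap Debrief starts exactly when Compliance Meeting ends (back-to-back, no overlap), so Compliance Meeting has no further overlaps.
Outreach Briefing starts before Roadmap Debrief ends → Roadmap Debrief and Outreach Briefing overlap.
That's a conflict, so the schedule is not conflict-free.

No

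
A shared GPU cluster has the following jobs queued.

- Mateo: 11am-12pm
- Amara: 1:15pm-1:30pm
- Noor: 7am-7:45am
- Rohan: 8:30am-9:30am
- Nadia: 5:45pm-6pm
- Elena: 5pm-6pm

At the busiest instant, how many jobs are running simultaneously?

2

Walk through starts and ends in time order (an end at T is processed before a start at T):
7am start Noor → 1
7:45am end Noor → 0
8:30am start Rohan → 1
9:30am end Rohan → 0
11am start Mateo → 1
12pm end Mateo → 0
1:15pm start Amara → 1
1:30pm end Amara → 0
5pm start Elena → 1
5:45pm start Nadia → 2
6pm end Elena → 1
6pm end Nadia → 0
Peak is 2, at 5:45pm (Elena, Nadia).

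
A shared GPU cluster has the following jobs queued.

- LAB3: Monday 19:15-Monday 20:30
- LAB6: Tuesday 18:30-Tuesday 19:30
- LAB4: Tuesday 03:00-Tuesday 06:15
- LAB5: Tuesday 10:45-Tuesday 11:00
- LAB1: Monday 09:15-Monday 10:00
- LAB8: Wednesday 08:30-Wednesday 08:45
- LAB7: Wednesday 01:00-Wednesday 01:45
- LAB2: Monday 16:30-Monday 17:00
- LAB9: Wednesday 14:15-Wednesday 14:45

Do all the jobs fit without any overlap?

Sorted by start: LAB1, LAB2, LAB3, LAB4, LAB5, LAB6, LAB7, LAB8, LAB9.
LAB2 starts after LAB1 ends; LAB1 is clear from here.
LAB3 starts after LAB2 ends; LAB2 is clear from here.
LAB4 starts after LAB3 ends; LAB3 is clear from here.
LAB5 starts after LAB4 ends; LAB4 is clear from here.
LAB6 starts after LAB5 ends; LAB5 is clear from here.
LAB7 starts after LAB6 ends; LAB6 is clear from here.
LAB8 starts after LAB7 ends; LAB7 is clear from here.
LAB9 starts after LAB8 ends.
Every pair is clear; the schedule has no overlaps.

Yes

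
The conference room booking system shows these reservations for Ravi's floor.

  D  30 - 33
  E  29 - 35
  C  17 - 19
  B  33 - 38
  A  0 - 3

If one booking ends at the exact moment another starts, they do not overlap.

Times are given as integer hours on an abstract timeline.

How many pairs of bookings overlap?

Sorted by start: A, C, E, D, B.
C starts after A ends — done with A.
E starts after C ends — done with C.
D starts before E ends → E and D overlap.
B starts before E ends → E and B overlap.
B starts exactly when D ends (back-to-back, no overlap).
Overlapping pairs: B & E, D & E — 2 in total.

2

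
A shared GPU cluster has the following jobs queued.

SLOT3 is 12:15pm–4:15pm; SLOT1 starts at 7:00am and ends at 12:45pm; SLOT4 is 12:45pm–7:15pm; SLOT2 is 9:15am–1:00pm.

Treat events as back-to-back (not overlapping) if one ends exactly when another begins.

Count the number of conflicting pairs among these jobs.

Sorted by start: SLOT1, SLOT2, SLOT3, SLOT4.
SLOT2 starts before SLOT1 ends → SLOT1 and SLOT2 overlap.
SLOT3 starts before SLOT1 ends → SLOT1 and SLOT3 overlap.
SLOT4 starts exactly when SLOT1 ends (back-to-back, no overlap).
SLOT3 starts before SLOT2 ends → SLOT2 and SLOT3 overlap.
SLOT4 starts before SLOT2 ends → SLOT2 and SLOT4 overlap.
SLOT4 starts before SLOT3 ends → SLOT3 and SLOT4 overlap.
Overlapping pairs: SLOT1 & SLOT2, SLOT1 & SLOT3, SLOT2 & SLOT3, SLOT2 & SLOT4, SLOT3 & SLOT4 — 5 in total.

5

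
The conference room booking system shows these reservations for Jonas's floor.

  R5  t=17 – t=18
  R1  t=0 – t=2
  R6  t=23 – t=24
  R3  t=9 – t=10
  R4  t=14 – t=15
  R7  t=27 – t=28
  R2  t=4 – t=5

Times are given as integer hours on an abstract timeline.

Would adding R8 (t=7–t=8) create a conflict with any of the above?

R1: ends t=2 at or before R8 starts t=7 → clear.
R2: ends t=5 at or before R8 starts t=7 → clear.
R3: starts t=9 at or after R8 ends t=8 → clear.
R4: starts t=14 at or after R8 ends t=8 → clear.
R5: starts t=17 at or after R8 ends t=8 → clear.
R6: starts t=23 at or after R8 ends t=8 → clear.
R7: starts t=27 at or after R8 ends t=8 → clear.

No — it doesn't clash with anything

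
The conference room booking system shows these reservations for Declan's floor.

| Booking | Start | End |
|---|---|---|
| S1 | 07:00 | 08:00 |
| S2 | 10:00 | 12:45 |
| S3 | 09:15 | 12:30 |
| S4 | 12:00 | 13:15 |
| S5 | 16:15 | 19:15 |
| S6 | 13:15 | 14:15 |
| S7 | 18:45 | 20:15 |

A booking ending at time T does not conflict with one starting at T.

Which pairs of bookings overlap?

Sorted by start: S1, S3, S2, S4, S6, S5, S7.
S3 starts after S1 ends — done with S1.
S2 starts before S3 ends → S3 and S2 overlap.
S4 starts before S3 ends → S3 and S4 overlap.
S6 starts after S3 ends — done with S3.
S4 starts before S2 ends → S2 and S4 overlap.
S6 starts after S2 ends — done with S2.
S6 starts exactly when S4 ends (back-to-back, no overlap) — done with S4.
S5 starts after S6 ends — done with S6.
S7 starts before S5 ends → S5 and S7 overlap.

S2 & S3, S2 & S4, S3 & S4, S5 & S7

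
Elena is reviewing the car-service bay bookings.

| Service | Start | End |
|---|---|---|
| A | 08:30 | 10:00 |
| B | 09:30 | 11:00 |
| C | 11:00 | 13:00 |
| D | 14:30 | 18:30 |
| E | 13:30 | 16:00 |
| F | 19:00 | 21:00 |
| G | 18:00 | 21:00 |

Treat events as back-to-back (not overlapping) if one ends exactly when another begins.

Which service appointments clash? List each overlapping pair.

Sorted by start: A, B, C, E, D, G, F.
B starts before A ends → A and B overlap.
C starts after A ends, so nothing later overlaps A either.
C starts exactly when B ends (back-to-back, no overlap), so nothing later overlaps B either.
E starts after C ends, so nothing later overlaps C either.
D starts before E ends → E and D overlap.
G starts after E ends, so nothing later overlaps E either.
G starts before D ends → D and G overlap.
F starts after D ends.
F starts before G ends → G and F overlap.

A & B, D & E, D & G, F & G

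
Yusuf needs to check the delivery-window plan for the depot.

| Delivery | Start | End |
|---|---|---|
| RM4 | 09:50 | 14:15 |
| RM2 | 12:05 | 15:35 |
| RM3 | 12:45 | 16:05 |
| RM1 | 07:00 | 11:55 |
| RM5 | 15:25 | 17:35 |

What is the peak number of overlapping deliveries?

3

Walk through starts and ends in time order (an end at T is processed before a start at T):
07:00 start RM1 → 1
09:50 start RM4 → 2
11:55 end RM1 → 1
12:05 start RM2 → 2
12:45 start RM3 → 3
14:15 end RM4 → 2
15:25 start RM5 → 3
15:35 end RM2 → 2
16:05 end RM3 → 1
17:35 end RM5 → 0
Peak is 3, at 12:45 (RM2, RM3, RM4).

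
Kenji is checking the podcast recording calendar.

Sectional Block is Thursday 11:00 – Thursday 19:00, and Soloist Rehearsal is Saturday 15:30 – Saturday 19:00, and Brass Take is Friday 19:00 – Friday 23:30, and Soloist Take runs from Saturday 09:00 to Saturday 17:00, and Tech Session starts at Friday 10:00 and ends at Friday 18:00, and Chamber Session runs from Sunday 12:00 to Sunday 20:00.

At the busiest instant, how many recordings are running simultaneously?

2

Walk through starts and ends in time order (an end at T is processed before a start at T):
Thursday 11:00 start Sectional Block → 1
Thursday 19:00 end Sectional Block → 0
Friday 10:00 start Tech Session → 1
Friday 18:00 end Tech Session → 0
Friday 19:00 start Brass Take → 1
Friday 23:30 end Brass Take → 0
Saturday 09:00 start Soloist Take → 1
Saturday 15:30 start Soloist Rehearsal → 2
Saturday 17:00 end Soloist Take → 1
Saturday 19:00 end Soloist Rehearsal → 0
Sunday 12:00 start Chamber Session → 1
Sunday 20:00 end Chamber Session → 0
Peak is 2, at Saturday 15:30 (Soloist Rehearsal, Soloist Take).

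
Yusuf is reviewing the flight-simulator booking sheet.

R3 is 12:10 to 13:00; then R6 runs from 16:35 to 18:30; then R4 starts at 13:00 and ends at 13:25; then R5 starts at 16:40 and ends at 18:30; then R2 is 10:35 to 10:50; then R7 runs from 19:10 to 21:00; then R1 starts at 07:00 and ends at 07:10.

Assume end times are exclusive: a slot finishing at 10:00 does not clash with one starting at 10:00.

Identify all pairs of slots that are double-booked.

R5 & R6

Two intervals overlap when each starts before the other ends.
Sorted by start: R1, R2, R3, R4, R6, R5, R7.
R2 starts after R1 ends — done with R1.
R3 starts after R2 ends — done with R2.
R4 starts exactly when R3 ends (back-to-back, no overlap) — done with R3.
R6 starts after R4 ends — done with R4.
R5 starts before R6 ends → R6 and R5 overlap.
R7 starts after R6 ends.
R7 starts after R5 ends.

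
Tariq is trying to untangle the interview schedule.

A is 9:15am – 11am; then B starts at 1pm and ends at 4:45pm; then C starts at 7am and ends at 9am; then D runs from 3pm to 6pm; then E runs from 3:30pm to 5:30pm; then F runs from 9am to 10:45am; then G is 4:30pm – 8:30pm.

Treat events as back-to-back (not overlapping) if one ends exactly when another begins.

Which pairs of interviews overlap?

Two intervals overlap when each starts before the other ends.
Sorted by start: C, F, A, B, D, E, G.
F starts exactly when C ends (back-to-back, no overlap) — done with C.
A starts before F ends → F and A overlap.
B starts after F ends — done with F.
B starts after A ends — done with A.
D starts before B ends → B and D overlap.
E starts before B ends → B and E overlap.
G starts before B ends → B and G overlap.
E starts before D ends → D and E overlap.
G starts before D ends → D and G overlap.
G starts before E ends → E and G overlap.

A & F, B & D, B & E, B & G, D & E, D & G, E & G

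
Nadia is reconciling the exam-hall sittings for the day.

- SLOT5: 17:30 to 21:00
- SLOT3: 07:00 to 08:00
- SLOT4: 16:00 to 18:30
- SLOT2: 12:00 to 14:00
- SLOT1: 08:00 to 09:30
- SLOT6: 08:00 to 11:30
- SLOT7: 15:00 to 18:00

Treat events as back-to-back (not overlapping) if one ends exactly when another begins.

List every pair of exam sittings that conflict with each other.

SLOT1 & SLOT6, SLOT4 & SLOT5, SLOT4 & SLOT7, SLOT5 & SLOT7

Two intervals overlap when each starts before the other ends.
Sorted by start: SLOT3, SLOT1, SLOT6, SLOT2, SLOT7, SLOT4, SLOT5.
SLOT1 starts exactly when SLOT3 ends (back-to-back, no overlap), so nothing later overlaps SLOT3 either.
SLOT6 starts before SLOT1 ends → SLOT1 and SLOT6 overlap.
SLOT2 starts after SLOT1 ends, so nothing later overlaps SLOT1 either.
SLOT2 starts after SLOT6 ends, so nothing later overlaps SLOT6 either.
SLOT7 starts after SLOT2 ends, so nothing later overlaps SLOT2 either.
SLOT4 starts before SLOT7 ends → SLOT7 and SLOT4 overlap.
SLOT5 starts before SLOT7 ends → SLOT7 and SLOT5 overlap.
SLOT5 starts before SLOT4 ends → SLOT4 and SLOT5 overlap.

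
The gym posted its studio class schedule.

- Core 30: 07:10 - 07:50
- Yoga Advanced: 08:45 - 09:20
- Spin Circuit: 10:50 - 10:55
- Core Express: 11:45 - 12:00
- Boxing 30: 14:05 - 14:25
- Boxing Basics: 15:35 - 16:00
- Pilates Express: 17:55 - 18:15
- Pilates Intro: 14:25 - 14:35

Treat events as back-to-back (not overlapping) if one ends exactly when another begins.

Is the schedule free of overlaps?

Yes

Sorted by start: Core 30, Yoga Advanced, Spin Circuit, Core Express, Boxing 30, Pilates Intro, Boxing Basics, Pilates Express.
Yoga Advanced starts after Core 30 ends, so Core 30 has no further overlaps.
Spin Circuit starts after Yoga Advanced ends, so Yoga Advanced has no further overlaps.
Core Express starts after Spin Circuit ends, so Spin Circuit has no further overlaps.
Boxing 30 starts after Core Express ends, so Core Express has no further overlaps.
Pilates Intro starts exactly when Boxing 30 ends (back-to-back, no overlap), so Boxing 30 has no further overlaps.
Boxing Basics starts after Pilates Intro ends, so Pilates Intro has no further overlaps.
Pilates Express starts after Boxing Basics ends.
Every pair is clear; the schedule has no overlaps.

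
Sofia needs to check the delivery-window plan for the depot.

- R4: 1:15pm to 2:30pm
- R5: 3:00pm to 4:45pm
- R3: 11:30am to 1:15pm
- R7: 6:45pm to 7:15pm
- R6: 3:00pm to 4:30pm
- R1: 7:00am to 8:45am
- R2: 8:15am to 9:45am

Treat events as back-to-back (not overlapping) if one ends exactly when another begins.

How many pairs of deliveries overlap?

Two intervals overlap when each starts before the other ends.
Sorted by start: R1, R2, R3, R4, R5, R6, R7.
R2 starts before R1 ends → R1 and R2 overlap.
R3 starts after R1 ends, so nothing later overlaps R1 either.
R3 starts after R2 ends, so nothing later overlaps R2 either.
R4 starts exactly when R3 ends (back-to-back, no overlap), so nothing later overlaps R3 either.
R5 starts after R4 ends, so nothing later overlaps R4 either.
R6 starts before R5 ends → R5 and R6 overlap.
R7 starts after R5 ends.
R7 starts after R6 ends.
Overlapping pairs: R1 & R2, R5 & R6 — 2 in total.

2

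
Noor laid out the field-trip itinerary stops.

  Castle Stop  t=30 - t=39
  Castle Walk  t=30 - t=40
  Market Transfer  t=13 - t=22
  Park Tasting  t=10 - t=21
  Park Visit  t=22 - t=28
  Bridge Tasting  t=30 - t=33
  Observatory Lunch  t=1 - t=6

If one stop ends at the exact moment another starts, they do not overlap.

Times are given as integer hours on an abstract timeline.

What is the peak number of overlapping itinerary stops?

3

Sweep the timeline, counting +1 at each start and −1 at each end (ends before starts at a tie):
t=1 start Observatory Lunch → 1
t=6 end Observatory Lunch → 0
t=10 start Park Tasting → 1
t=13 start Market Transfer → 2
t=21 end Park Tasting → 1
t=22 end Market Transfer → 0
t=22 start Park Visit → 1
t=28 end Park Visit → 0
t=30 start Bridge Tasting → 1
t=30 start Castle Stop → 2
t=30 start Castle Walk → 3
t=33 end Bridge Tasting → 2
t=39 end Castle Stop → 1
t=40 end Castle Walk → 0
Peak is 3, at t=30 (Bridge Tasting, Castle Stop, Castle Walk).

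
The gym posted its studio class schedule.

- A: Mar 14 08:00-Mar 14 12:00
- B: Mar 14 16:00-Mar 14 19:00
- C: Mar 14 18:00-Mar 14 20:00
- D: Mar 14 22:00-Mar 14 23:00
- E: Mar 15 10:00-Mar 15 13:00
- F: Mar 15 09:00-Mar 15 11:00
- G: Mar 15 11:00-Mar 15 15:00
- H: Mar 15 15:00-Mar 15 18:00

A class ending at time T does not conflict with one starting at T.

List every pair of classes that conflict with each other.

B & C, E & F, E & G

Sorted by start: A, B, C, D, F, E, G, H.
B starts after A ends, so A has no further overlaps.
C starts before B ends → B and C overlap.
D starts after B ends, so B has no further overlaps.
D starts after C ends, so C has no further overlaps.
F starts after D ends, so D has no further overlaps.
E starts before F ends → F and E overlap.
G starts exactly when F ends (back-to-back, no overlap), so F has no further overlaps.
G starts before E ends → E and G overlap.
H starts after E ends.
H starts exactly when G ends (back-to-back, no overlap).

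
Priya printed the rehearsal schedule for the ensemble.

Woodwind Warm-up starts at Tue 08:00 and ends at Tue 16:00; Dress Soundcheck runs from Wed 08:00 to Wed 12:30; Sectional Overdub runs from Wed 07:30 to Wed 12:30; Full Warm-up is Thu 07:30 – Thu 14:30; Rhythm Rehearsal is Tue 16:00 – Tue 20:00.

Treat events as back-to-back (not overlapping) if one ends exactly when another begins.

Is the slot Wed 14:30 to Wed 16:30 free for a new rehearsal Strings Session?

Yes — the slot is free

Woodwind Warm-up: ends Tue 16:00 at or before Strings Session starts Wed 14:30 → clear.
Rhythm Rehearsal: ends Tue 20:00 at or before Strings Session starts Wed 14:30 → clear.
Sectional Overdub: ends Wed 12:30 at or before Strings Session starts Wed 14:30 → clear.
Dress Soundcheck: ends Wed 12:30 at or before Strings Session starts Wed 14:30 → clear.
Full Warm-up: starts Thu 07:30 at or after Strings Session ends Wed 16:30 → clear.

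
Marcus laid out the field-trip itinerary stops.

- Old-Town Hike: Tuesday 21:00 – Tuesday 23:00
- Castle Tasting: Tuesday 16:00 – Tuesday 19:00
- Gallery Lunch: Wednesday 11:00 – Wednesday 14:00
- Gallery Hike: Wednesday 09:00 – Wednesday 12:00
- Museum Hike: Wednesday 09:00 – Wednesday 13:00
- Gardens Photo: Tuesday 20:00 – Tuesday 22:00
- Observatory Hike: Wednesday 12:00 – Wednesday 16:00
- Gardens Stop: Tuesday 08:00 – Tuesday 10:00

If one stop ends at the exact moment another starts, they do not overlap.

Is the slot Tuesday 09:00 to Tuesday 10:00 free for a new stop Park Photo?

No — it overlaps Gardens Stop

Gardens Stop: starts Tuesday 08:00 before Park Photo ends Tuesday 10:00, and ends Tuesday 10:00 after Park Photo starts Tuesday 09:00 → overlap.
Castle Tasting: starts Tuesday 16:00 at or after Park Photo ends Tuesday 10:00 → clear.
Gardens Photo: starts Tuesday 20:00 at or after Park Photo ends Tuesday 10:00 → clear.
Old-Town Hike: starts Tuesday 21:00 at or after Park Photo ends Tuesday 10:00 → clear.
Museum Hike: starts Wednesday 09:00 at or after Park Photo ends Tuesday 10:00 → clear.
Gallery Hike: starts Wednesday 09:00 at or after Park Photo ends Tuesday 10:00 → clear.
Gallery Lunch: starts Wednesday 11:00 at or after Park Photo ends Tuesday 10:00 → clear.
Observatory Hike: starts Wednesday 12:00 at or after Park Photo ends Tuesday 10:00 → clear.
Park Photo overlaps Gardens Stop.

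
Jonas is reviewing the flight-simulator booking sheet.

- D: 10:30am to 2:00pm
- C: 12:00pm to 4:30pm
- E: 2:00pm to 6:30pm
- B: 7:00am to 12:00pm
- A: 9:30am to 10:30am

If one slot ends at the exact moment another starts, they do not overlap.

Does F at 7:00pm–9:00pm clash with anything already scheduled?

No — it doesn't clash with anything

B: ends 12:00pm at or before F starts 7:00pm → clear.
A: ends 10:30am at or before F starts 7:00pm → clear.
D: ends 2:00pm at or before F starts 7:00pm → clear.
C: ends 4:30pm at or before F starts 7:00pm → clear.
E: ends 6:30pm at or before F starts 7:00pm → clear.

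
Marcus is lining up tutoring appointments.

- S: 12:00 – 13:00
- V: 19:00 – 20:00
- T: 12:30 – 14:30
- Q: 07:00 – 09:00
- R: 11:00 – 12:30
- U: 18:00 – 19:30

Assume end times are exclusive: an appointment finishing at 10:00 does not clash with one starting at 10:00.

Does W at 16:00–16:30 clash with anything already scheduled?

No — it doesn't clash with anything

Q: ends 09:00 at or before W starts 16:00 → clear.
R: ends 12:30 at or before W starts 16:00 → clear.
S: ends 13:00 at or before W starts 16:00 → clear.
T: ends 14:30 at or before W starts 16:00 → clear.
U: starts 18:00 at or after W ends 16:30 → clear.
V: starts 19:00 at or after W ends 16:30 → clear.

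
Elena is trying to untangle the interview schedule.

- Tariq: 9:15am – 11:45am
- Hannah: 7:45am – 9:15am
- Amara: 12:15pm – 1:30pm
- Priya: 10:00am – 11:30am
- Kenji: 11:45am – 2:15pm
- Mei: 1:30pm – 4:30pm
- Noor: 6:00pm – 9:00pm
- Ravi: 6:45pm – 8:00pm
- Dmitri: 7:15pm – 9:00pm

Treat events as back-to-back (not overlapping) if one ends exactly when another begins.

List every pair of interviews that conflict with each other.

Sorted by start: Hannah, Tariq, Priya, Kenji, Amara, Mei, Noor, Ravi, Dmitri.
Tariq starts exactly when Hannah ends (back-to-back, no overlap); Hannah is clear from here.
Priya starts before Tariq ends → Tariq and Priya overlap.
Kenji starts exactly when Tariq ends (back-to-back, no overlap); Tariq is clear from here.
Kenji starts after Priya ends; Priya is clear from here.
Amara starts before Kenji ends → Kenji and Amara overlap.
Mei starts before Kenji ends → Kenji and Mei overlap.
Noor starts after Kenji ends; Kenji is clear from here.
Mei starts exactly when Amara ends (back-to-back, no overlap); Amara is clear from here.
Noor starts after Mei ends; Mei is clear from here.
Ravi starts before Noor ends → Noor and Ravi overlap.
Dmitri starts before Noor ends → Noor and Dmitri overlap.
Dmitri starts before Ravi ends → Ravi and Dmitri overlap.

Amara & Kenji, Dmitri & Noor, Dmitri & Ravi, Kenji & Mei, Noor & Ravi, Priya & Tariq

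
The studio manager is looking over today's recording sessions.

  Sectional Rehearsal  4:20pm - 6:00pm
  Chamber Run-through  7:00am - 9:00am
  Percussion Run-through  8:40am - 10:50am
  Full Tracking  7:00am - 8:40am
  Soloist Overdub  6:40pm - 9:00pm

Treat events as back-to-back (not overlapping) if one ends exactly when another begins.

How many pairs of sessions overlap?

Check each pair: they overlap iff neither finishes before the other starts.
Sorted by start: Chamber Run-through, Full Tracking, Percussion Run-through, Sectional Rehearsal, Soloist Overdub.
Full Tracking starts before Chamber Run-through ends → Chamber Run-through and Full Tracking overlap.
Percussion Run-through starts before Chamber Run-through ends → Chamber Run-through and Percussion Run-through overlap.
Sectional Rehearsal starts after Chamber Run-through ends, so nothing later overlaps Chamber Run-through either.
Percussion Run-through starts exactly when Full Tracking ends (back-to-back, no overlap), so nothing later overlaps Full Tracking either.
Sectional Rehearsal starts after Percussion Run-through ends, so nothing later overlaps Percussion Run-through either.
Soloist Overdub starts after Sectional Rehearsal ends.
Overlapping pairs: Chamber Run-through & Full Tracking, Chamber Run-through & Percussion Run-through — 2 in total.

2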